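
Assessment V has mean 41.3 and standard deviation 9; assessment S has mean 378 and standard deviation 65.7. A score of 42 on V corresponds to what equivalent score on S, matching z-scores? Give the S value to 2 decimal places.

z = (42 − 41.3)/9 ≈ 0.0778.
S = 378 + z·65.7 = 378 + (42 − 41.3)·65.7/9 = 383.11.

S = 383.11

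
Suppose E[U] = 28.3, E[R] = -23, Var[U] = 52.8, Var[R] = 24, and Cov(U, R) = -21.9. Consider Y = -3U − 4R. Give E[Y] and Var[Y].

E[Y] = 7.1, Var[Y] = 333.6

E[Y] = (-3)·E[U] + (-4)·E[R] = (-3)·28.3 + (-4)·(-23) = 7.1.
Var[Y] = a²·Var[U] + b²·Var[R] + 2ab·Cov(U, R) with a = -3, b = -4.
= (-3)²·52.8 + (-4)²·24 + 2·(-3)·(-4)·(-21.9)
= 475.2 + 384 + (-525.6) = 333.6.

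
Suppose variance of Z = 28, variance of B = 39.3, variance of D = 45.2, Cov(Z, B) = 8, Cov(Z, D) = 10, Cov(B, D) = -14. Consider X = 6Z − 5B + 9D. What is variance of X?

variance of X = 7511.7

variance of X = a²·variance of Z + b²·variance of B + c²·variance of D + 2ab·Cov(Z, B) + 2ac·Cov(Z, D) + 2bc·Cov(B, D), with a = 6, b = -5, c = 9.
= 1008 + 982.5 + 3661.2 + (-480) + 1080 + 1260
= 7511.7.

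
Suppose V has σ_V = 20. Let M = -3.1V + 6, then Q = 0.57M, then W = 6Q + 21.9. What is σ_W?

σ_W = 212.04

σ_M = |-3.1|·20 = 62.
σ_Q = |0.57|·62 = 35.34.
σ_W = |6|·35.34 = 212.04.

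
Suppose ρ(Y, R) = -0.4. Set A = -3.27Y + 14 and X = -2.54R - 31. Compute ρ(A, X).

Linear rescalings preserve correlation up to sign; here the slopes -3.27 and -2.54 have the same sign, so ρ(A, X) = ρ(Y, R) = -0.4.

ρ(A, X) = -0.4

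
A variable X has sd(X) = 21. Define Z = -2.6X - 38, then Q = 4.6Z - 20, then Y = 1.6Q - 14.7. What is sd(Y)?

sd(Z) = |-2.6|·21 = 54.6.
sd(Q) = |4.6|·54.6 = 251.16.
sd(Y) = |1.6|·251.16 = 401.856.

sd(Y) = 401.856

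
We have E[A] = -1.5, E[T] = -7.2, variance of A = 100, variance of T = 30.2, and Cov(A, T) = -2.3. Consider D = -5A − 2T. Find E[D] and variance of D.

E[D] = (-5)·E[A] + (-2)·E[T] = (-5)·(-1.5) + (-2)·(-7.2) = 21.9.
variance of D = a²·variance of A + b²·variance of T + 2ab·Cov(A, T) with a = -5, b = -2.
= (-5)²·100 + (-2)²·30.2 + 2·(-5)·(-2)·(-2.3)
= 2500 + 120.8 + (-46) = 2574.8.

E[D] = 21.9, variance of D = 2574.8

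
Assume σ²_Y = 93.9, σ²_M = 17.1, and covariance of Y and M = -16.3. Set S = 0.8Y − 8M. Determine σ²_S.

σ²_S = 1363.136

σ²_S = a²·σ²_Y + b²·σ²_M + 2ab·covariance of Y and M with a = 0.8, b = -8.
= 0.8²·93.9 + (-8)²·17.1 + 2·0.8·(-8)·(-16.3)
= 60.096 + 1094.4 + 208.64 = 1363.136.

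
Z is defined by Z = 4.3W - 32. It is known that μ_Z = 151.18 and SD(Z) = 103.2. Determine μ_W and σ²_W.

From Z = 4.3W - 32: μ_Z = a·μ_W + b, so μ_W = (μ_Z − b)/a = (151.18 − (-32))/4.3 = 42.6.
σ²_Z = 103.2² = 10650.24.
σ²_Z = a²·σ²_W, so σ²_W = 10650.24/4.3² = 576.

μ_W = 42.6, σ²_W = 576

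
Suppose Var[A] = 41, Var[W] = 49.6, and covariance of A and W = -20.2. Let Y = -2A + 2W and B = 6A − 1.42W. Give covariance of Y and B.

covariance of Y and B = -932.632

By bilinearity, covariance of Y and B = ac·Var[A] + bd·Var[W] + (ad+bc)·covariance of A and W, with a=-2, b=2, c=6, d=-1.42.
ac·Var[A] = (-2)·6·41 = -492
bd·Var[W] = 2·(-1.42)·49.6 = -140.864
(ad+bc)·covariance of A and W = (14.84)·(-20.2) = -299.768
covariance of Y and B = -492 + (-140.864) + (-299.768) = -932.632.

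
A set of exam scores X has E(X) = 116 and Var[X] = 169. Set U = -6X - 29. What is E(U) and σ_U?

U = -6X - 29 is linear with a = -6, b = -29.
E(U) = a·E(X) + b = (-6)·116 + (-29) = -725.
σ_X = √169 = 13.
σ_U = |a|·σ_X = |-6|·13 = 78.

E(U) = -725, σ_U = 78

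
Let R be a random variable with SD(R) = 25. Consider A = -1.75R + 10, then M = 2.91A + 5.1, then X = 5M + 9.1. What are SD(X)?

SD(A) = |-1.75|·25 = 43.75.
SD(M) = |2.91|·43.75 = 127.3125.
SD(X) = |5|·127.3125 = 636.5625.

SD(X) = 636.5625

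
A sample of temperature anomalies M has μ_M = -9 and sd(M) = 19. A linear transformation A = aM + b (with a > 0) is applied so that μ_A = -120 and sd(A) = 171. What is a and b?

sd(A) = a·sd(M) (a > 0), so a = 171/19 = 9.
μ_A = a·μ_M + b, so b = -120 − 9·(-9) = -39.

a = 9, b = -39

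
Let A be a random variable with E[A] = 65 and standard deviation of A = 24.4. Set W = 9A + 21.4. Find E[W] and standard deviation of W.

W = 9A + 21.4 is linear with a = 9, b = 21.4.
E[W] = a·E[A] + b = 9·65 + 21.4 = 606.4.
standard deviation of W = |a|·standard deviation of A = |9|·24.4 = 219.6.

E[W] = 606.4, standard deviation of W = 219.6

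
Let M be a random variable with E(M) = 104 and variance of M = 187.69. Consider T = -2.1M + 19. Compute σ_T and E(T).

T = -2.1M + 19 is linear with a = -2.1, b = 19.
σ_M = √187.69 = 13.7.
σ_T = |a|·σ_M = |-2.1|·13.7 = 28.77.
E(T) = a·E(M) + b = (-2.1)·104 + 19 = -199.4.

σ_T = 28.77, E(T) = -199.4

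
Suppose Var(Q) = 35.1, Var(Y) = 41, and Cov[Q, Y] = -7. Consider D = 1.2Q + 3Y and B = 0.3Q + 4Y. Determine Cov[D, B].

By bilinearity, Cov[D, B] = ac·Var(Q) + bd·Var(Y) + (ad+bc)·Cov[Q, Y], with a=1.2, b=3, c=0.3, d=4.
ac·Var(Q) = 1.2·0.3·35.1 = 12.636
bd·Var(Y) = 3·4·41 = 492
(ad+bc)·Cov[Q, Y] = (5.7)·(-7) = -39.9
Cov[D, B] = 12.636 + 492 + (-39.9) = 464.736.

Cov[D, B] = 464.736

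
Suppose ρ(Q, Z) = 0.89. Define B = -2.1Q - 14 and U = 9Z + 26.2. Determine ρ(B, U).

ρ(B, U) = -0.89

Linear rescalings preserve |correlation|; the slopes -2.1 and 9 have opposite signs, so the correlation flips sign: ρ(B, U) = −ρ(Q, Z) = -0.89.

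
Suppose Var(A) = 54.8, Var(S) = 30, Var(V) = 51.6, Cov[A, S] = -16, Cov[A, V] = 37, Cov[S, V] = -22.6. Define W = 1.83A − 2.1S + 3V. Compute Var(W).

Var(W) = a²·Var(A) + b²·Var(S) + c²·Var(V) + 2ab·Cov[A, S] + 2ac·Cov[A, V] + 2bc·Cov[S, V], with a = 1.83, b = -2.1, c = 3.
= 183.51972 + 132.3 + 464.4 + 122.976 + 406.26 + 284.76
= 1594.21572.

Var(W) = 1594.21572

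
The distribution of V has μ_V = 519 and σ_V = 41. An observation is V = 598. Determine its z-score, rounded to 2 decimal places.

z = 1.93

z = (V − μ_V) / σ_V = (598 − 519) / 41 ≈ 1.93.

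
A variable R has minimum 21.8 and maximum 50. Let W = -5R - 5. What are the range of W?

Range of R = 50 − 21.8 = 28.2.
Range(W) = |a|·Range(R) = |-5|·28.2 = 141.

Range(W) = 141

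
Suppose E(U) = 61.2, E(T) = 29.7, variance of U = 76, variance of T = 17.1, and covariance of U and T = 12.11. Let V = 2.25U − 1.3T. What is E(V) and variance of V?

E(V) = 2.25·E(U) + (-1.3)·E(T) = 2.25·61.2 + (-1.3)·29.7 = 99.09.
variance of V = a²·variance of U + b²·variance of T + 2ab·covariance of U and T with a = 2.25, b = -1.3.
= 2.25²·76 + (-1.3)²·17.1 + 2·2.25·(-1.3)·12.11
= 384.75 + 28.899 + (-70.8435) = 342.8055.

E(V) = 99.09, variance of V = 342.8055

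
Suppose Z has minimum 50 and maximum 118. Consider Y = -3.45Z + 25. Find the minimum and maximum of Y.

a = -3.45 < 0, so order reverses: min(Y) = a·max(Z)+b = (-3.45)·118 + 25 = -382.1; max(Y) = a·min(Z)+b = (-3.45)·50 + 25 = -147.5.

min(Y) = -382.1, max(Y) = -147.5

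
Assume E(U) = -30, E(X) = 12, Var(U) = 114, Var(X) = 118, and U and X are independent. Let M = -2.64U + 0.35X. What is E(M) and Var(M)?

E(M) = (-2.64)·E(U) + 0.35·E(X) = (-2.64)·(-30) + 0.35·12 = 83.4.
Var(M) = a²·Var(U) + b²·Var(X) + 2ab·Cov(U, X) with a = -2.64, b = 0.35.
Independence gives Cov(U, X) = 0.
= (-2.64)²·114 + 0.35²·118 + 2·(-2.64)·0.35·0
= 794.5344 + 14.455 + 0 = 808.9894.

E(M) = 83.4, Var(M) = 808.9894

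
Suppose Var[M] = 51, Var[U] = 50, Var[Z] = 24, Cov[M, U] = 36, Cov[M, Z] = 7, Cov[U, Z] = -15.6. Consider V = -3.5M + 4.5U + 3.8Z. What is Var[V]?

Var[V] = 130.09

Var[V] = a²·Var[M] + b²·Var[U] + c²·Var[Z] + 2ab·Cov[M, U] + 2ac·Cov[M, Z] + 2bc·Cov[U, Z], with a = -3.5, b = 4.5, c = 3.8.
= 624.75 + 1012.5 + 346.56 + (-1134) + (-186.2) + (-533.52)
= 130.09.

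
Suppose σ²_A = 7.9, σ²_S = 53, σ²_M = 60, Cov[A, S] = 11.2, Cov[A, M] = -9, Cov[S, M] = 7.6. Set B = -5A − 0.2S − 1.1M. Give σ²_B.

σ²_B = a²·σ²_A + b²·σ²_S + c²·σ²_M + 2ab·Cov[A, S] + 2ac·Cov[A, M] + 2bc·Cov[S, M], with a = -5, b = -0.2, c = -1.1.
= 197.5 + 2.12 + 72.6 + 22.4 + (-99) + 3.344
= 198.964.

σ²_B = 198.964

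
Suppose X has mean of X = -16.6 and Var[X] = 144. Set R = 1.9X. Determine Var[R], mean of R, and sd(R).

R = 1.9X is linear with a = 1.9, b = 0.
Var[R] = a²·Var[X] = 1.9²·144 = 519.84.
mean of R = a·mean of X + b = 1.9·(-16.6) = -31.54.
sd(X) = √144 = 12.
sd(R) = |a|·sd(X) = |1.9|·12 = 22.8.

Var[R] = 519.84, mean of R = -31.54, sd(R) = 22.8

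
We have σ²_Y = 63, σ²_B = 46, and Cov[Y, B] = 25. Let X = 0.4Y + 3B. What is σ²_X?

σ²_X = a²·σ²_Y + b²·σ²_B + 2ab·Cov[Y, B] with a = 0.4, b = 3.
= 0.4²·63 + 3²·46 + 2·0.4·3·25
= 10.08 + 414 + 60 = 484.08.

σ²_X = 484.08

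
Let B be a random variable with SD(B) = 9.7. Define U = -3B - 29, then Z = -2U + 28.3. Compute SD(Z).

SD(Z) = 58.2

SD(U) = |-3|·9.7 = 29.1.
SD(Z) = |-2|·29.1 = 58.2.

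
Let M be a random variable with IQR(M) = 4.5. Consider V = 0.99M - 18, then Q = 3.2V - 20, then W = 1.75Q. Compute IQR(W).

IQR(V) = |0.99|·4.5 = 4.455.
IQR(Q) = |3.2|·4.455 = 14.256.
IQR(W) = |1.75|·14.256 = 24.948.

IQR(W) = 24.948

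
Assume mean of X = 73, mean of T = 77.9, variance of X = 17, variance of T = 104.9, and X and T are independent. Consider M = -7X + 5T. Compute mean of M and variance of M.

mean of M = -121.5, variance of M = 3455.5

mean of M = (-7)·mean of X + 5·mean of T = (-7)·73 + 5·77.9 = -121.5.
variance of M = a²·variance of X + b²·variance of T + 2ab·covariance of X and T with a = -7, b = 5.
Independence gives covariance of X and T = 0.
= (-7)²·17 + 5²·104.9 + 2·(-7)·5·0
= 833 + 2622.5 + 0 = 3455.5.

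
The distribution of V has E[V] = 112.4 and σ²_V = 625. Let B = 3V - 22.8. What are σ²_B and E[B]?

B = 3V - 22.8 is linear with a = 3, b = -22.8.
σ²_B = a²·σ²_V = 3²·625 = 5625 (the additive constant -22.8 does not affect variance).
E[B] = a·E[V] + b = 3·112.4 + (-22.8) = 314.4.

σ²_B = 5625, E[B] = 314.4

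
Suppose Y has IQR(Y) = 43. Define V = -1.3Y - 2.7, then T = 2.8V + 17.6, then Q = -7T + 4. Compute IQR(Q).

IQR(V) = |-1.3|·43 = 55.9.
IQR(T) = |2.8|·55.9 = 156.52.
IQR(Q) = |-7|·156.52 = 1095.64.

IQR(Q) = 1095.64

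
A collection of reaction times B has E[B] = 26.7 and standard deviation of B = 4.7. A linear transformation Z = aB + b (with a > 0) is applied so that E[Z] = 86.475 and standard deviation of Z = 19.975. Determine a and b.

a = 4.25, b = -27

standard deviation of Z = a·standard deviation of B (a > 0), so a = 19.975/4.7 = 4.25.
E[Z] = a·E[B] + b, so b = 86.475 − 4.25·26.7 = -27.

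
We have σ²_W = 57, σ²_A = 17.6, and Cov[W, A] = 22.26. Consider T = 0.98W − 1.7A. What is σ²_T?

σ²_T = a²·σ²_W + b²·σ²_A + 2ab·Cov[W, A] with a = 0.98, b = -1.7.
= 0.98²·57 + (-1.7)²·17.6 + 2·0.98·(-1.7)·22.26
= 54.7428 + 50.864 + (-74.17032) = 31.43648.

σ²_T = 31.43648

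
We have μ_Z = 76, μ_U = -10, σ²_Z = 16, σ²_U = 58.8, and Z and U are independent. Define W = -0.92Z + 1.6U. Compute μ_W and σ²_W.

μ_W = -85.92, σ²_W = 164.0704

μ_W = (-0.92)·μ_Z + 1.6·μ_U = (-0.92)·76 + 1.6·(-10) = -85.92.
σ²_W = a²·σ²_Z + b²·σ²_U + 2ab·covariance of Z and U with a = -0.92, b = 1.6.
Independence gives covariance of Z and U = 0.
= (-0.92)²·16 + 1.6²·58.8 + 2·(-0.92)·1.6·0
= 13.5424 + 150.528 + 0 = 164.0704.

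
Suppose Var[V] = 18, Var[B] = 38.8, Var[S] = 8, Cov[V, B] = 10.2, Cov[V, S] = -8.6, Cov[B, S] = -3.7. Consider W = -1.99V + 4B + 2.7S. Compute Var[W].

Var[W] = 600.5134

Var[W] = a²·Var[V] + b²·Var[B] + c²·Var[S] + 2ab·Cov[V, B] + 2ac·Cov[V, S] + 2bc·Cov[B, S], with a = -1.99, b = 4, c = 2.7.
= 71.2818 + 620.8 + 58.32 + (-162.384) + 92.4156 + (-79.92)
= 600.5134.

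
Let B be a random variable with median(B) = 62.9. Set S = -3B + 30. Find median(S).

A linear map preserves order up to sign, so median(S) = a·median(B) + b = (-3)·62.9 + 30 = -158.7.

median(S) = -158.7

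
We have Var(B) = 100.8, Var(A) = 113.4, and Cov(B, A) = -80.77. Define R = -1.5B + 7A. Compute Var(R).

Var(R) = a²·Var(B) + b²·Var(A) + 2ab·Cov(B, A) with a = -1.5, b = 7.
= (-1.5)²·100.8 + 7²·113.4 + 2·(-1.5)·7·(-80.77)
= 226.8 + 5556.6 + 1696.17 = 7479.57.

Var(R) = 7479.57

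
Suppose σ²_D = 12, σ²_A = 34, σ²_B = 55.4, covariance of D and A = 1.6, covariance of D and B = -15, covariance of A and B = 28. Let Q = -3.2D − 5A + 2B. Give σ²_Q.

σ²_Q = a²·σ²_D + b²·σ²_A + c²·σ²_B + 2ab·covariance of D and A + 2ac·covariance of D and B + 2bc·covariance of A and B, with a = -3.2, b = -5, c = 2.
= 122.88 + 850 + 221.6 + 51.2 + 192 + (-560)
= 877.68.

σ²_Q = 877.68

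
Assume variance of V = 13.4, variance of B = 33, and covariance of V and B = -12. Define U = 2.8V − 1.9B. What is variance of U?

variance of U = a²·variance of V + b²·variance of B + 2ab·covariance of V and B with a = 2.8, b = -1.9.
= 2.8²·13.4 + (-1.9)²·33 + 2·2.8·(-1.9)·(-12)
= 105.056 + 119.13 + 127.68 = 351.866.

variance of U = 351.866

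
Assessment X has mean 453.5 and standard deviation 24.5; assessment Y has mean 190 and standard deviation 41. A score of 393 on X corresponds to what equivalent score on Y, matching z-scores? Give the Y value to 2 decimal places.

Y = 88.76

z = (393 − 453.5)/24.5 ≈ -2.4694.
Y = 190 + z·41 = 190 + (393 − 453.5)·41/24.5 ≈ 88.76.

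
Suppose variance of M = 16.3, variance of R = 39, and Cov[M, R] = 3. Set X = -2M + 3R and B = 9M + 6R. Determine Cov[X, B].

Cov[X, B] = 453.6

By bilinearity, Cov[X, B] = ac·variance of M + bd·variance of R + (ad+bc)·Cov[M, R], with a=-2, b=3, c=9, d=6.
ac·variance of M = (-2)·9·16.3 = -293.4
bd·variance of R = 3·6·39 = 702
(ad+bc)·Cov[M, R] = (15)·3 = 45
Cov[X, B] = -293.4 + 702 + 45 = 453.6.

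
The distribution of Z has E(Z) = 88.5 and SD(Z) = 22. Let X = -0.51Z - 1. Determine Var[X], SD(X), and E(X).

X = -0.51Z - 1 is linear with a = -0.51, b = -1.
Var[Z] = 22² = 484.
Var[X] = a²·Var[Z] = (-0.51)²·484 = 125.8884 (the additive constant -1 does not affect variance).
SD(X) = |a|·SD(Z) = |-0.51|·22 = 11.22.
E(X) = a·E(Z) + b = (-0.51)·88.5 + (-1) = -46.135.

Var[X] = 125.8884, SD(X) = 11.22, E(X) = -46.135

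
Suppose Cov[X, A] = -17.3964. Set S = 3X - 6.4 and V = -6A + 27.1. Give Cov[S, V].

Cov[S, V] = a·c·Cov[X, A] = 3·(-6)·(-17.3964) = 313.1352. Additive constants drop out.

Cov[S, V] = 313.1352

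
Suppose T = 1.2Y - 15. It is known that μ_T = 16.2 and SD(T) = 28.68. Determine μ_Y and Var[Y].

μ_Y = 26, Var[Y] = 571.21

From T = 1.2Y - 15: μ_T = a·μ_Y + b, so μ_Y = (μ_T − b)/a = (16.2 − (-15))/1.2 = 26.
Var[T] = 28.68² = 822.5424.
Var[T] = a²·Var[Y], so Var[Y] = 822.5424/1.2² = 571.21.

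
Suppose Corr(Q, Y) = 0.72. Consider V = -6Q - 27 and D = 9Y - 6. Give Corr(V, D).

Corr(V, D) = -0.72

Linear rescalings preserve |correlation|; the slopes -6 and 9 have opposite signs, so the correlation flips sign: Corr(V, D) = −Corr(Q, Y) = -0.72.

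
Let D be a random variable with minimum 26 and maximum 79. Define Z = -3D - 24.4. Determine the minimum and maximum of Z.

min(Z) = -261.4, max(Z) = -102.4

a = -3 < 0, so order reverses: min(Z) = a·max(D)+b = (-3)·79 + (-24.4) = -261.4; max(Z) = a·min(D)+b = (-3)·26 + (-24.4) = -102.4.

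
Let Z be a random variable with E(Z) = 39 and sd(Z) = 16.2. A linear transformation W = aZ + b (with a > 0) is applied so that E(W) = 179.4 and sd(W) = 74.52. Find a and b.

a = 4.6, b = 0

sd(W) = a·sd(Z) (a > 0), so a = 74.52/16.2 = 4.6.
E(W) = a·E(Z) + b, so b = 179.4 − 4.6·39 = 0.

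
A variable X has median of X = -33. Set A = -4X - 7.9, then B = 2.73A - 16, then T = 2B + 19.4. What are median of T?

median of A = (-4)·(-33) + (-7.9) = 124.1.
median of B = 2.73·124.1 + (-16) = 322.793.
median of T = 2·322.793 + 19.4 = 664.986.

median of T = 664.986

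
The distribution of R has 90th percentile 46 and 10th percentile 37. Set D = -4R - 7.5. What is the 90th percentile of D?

90th percentile of D = -155.5

Since a = -4 < 0 the transformation is decreasing, reversing order: the 90th percentile of D corresponds to the 10th percentile of R.
So P_{90}(D) = a·P_{10}(R) + b = (-4)·37 + (-7.5) = -155.5.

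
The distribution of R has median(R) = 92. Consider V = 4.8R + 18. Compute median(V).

median(V) = 459.6

A linear map preserves order up to sign, so median(V) = a·median(R) + b = 4.8·92 + 18 = 459.6.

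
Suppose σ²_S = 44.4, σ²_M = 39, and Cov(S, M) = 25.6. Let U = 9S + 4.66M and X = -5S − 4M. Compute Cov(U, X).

Cov(U, X) = -4243.04

By bilinearity, Cov(U, X) = ac·σ²_S + bd·σ²_M + (ad+bc)·Cov(S, M), with a=9, b=4.66, c=-5, d=-4.
ac·σ²_S = 9·(-5)·44.4 = -1998
bd·σ²_M = 4.66·(-4)·39 = -726.96
(ad+bc)·Cov(S, M) = (-59.3)·25.6 = -1518.08
Cov(U, X) = -1998 + (-726.96) + (-1518.08) = -4243.04.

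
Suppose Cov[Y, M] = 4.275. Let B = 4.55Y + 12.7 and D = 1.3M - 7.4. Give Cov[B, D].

Cov[B, D] = 25.286625

Cov[B, D] = a·c·Cov[Y, M] = 4.55·1.3·4.275 = 25.286625. Additive constants drop out.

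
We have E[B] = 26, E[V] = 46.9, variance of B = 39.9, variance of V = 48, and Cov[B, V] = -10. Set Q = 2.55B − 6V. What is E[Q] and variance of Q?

E[Q] = 2.55·E[B] + (-6)·E[V] = 2.55·26 + (-6)·46.9 = -215.1.
variance of Q = a²·variance of B + b²·variance of V + 2ab·Cov[B, V] with a = 2.55, b = -6.
= 2.55²·39.9 + (-6)²·48 + 2·2.55·(-6)·(-10)
= 259.44975 + 1728 + 306 = 2293.44975.

E[Q] = -215.1, variance of Q = 2293.44975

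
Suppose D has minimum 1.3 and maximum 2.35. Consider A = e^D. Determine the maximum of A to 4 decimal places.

e^D is increasing on this domain, so max(A) comes from max(D) = 2.35: max(A) = exp(2.35) ≈ 10.4856.

max(A) = 10.4856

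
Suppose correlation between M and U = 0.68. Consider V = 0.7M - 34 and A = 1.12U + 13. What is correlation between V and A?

correlation between V and A = 0.68

Linear rescalings preserve correlation up to sign; here the slopes 0.7 and 1.12 have the same sign, so correlation between V and A = correlation between M and U = 0.68.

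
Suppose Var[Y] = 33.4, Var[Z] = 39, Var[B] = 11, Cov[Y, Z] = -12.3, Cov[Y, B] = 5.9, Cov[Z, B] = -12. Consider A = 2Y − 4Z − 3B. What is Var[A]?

Var[A] = 694.6

Var[A] = a²·Var[Y] + b²·Var[Z] + c²·Var[B] + 2ab·Cov[Y, Z] + 2ac·Cov[Y, B] + 2bc·Cov[Z, B], with a = 2, b = -4, c = -3.
= 133.6 + 624 + 99 + 196.8 + (-70.8) + (-288)
= 694.6.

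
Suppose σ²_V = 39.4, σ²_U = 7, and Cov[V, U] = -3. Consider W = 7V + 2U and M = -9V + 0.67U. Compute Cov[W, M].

Cov[W, M] = -2432.89

By bilinearity, Cov[W, M] = ac·σ²_V + bd·σ²_U + (ad+bc)·Cov[V, U], with a=7, b=2, c=-9, d=0.67.
ac·σ²_V = 7·(-9)·39.4 = -2482.2
bd·σ²_U = 2·0.67·7 = 9.38
(ad+bc)·Cov[V, U] = (-13.31)·(-3) = 39.93
Cov[W, M] = -2482.2 + 9.38 + 39.93 = -2432.89.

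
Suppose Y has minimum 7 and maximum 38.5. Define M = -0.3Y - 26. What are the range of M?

Range of Y = 38.5 − 7 = 31.5.
Range(M) = |a|·Range(Y) = |-0.3|·31.5 = 9.45.

Range(M) = 9.45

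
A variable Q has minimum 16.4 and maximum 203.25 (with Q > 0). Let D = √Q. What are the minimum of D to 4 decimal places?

min(D) = 4.0497

√Q is increasing on this domain, so min(D) comes from min(Q) = 16.4: min(D) = √(16.4) ≈ 4.0497.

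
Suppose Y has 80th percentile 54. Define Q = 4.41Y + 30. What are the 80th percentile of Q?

80th percentile of Q = 268.14

Since a = 4.41 > 0 the transformation is increasing, so the 80th percentile of Q = a·(P_{80} of Y) + b = 4.41·54 + 30 = 268.14.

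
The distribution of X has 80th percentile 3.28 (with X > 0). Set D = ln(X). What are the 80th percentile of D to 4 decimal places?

80th percentile of D = 1.1878

ln(X) is increasing, so P_{80}(D) = g(P_{80}(X)) ≈ 1.1878.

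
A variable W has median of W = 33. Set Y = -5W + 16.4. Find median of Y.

A linear map preserves order up to sign, so median of Y = a·median of W + b = (-5)·33 + 16.4 = -148.6.

median of Y = -148.6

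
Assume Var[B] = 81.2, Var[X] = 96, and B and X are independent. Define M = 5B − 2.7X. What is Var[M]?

Var[M] = a²·Var[B] + b²·Var[X] + 2ab·Cov(B, X) with a = 5, b = -2.7.
Independence gives Cov(B, X) = 0.
= 5²·81.2 + (-2.7)²·96 + 2·5·(-2.7)·0
= 2030 + 699.84 + 0 = 2729.84.

Var[M] = 2729.84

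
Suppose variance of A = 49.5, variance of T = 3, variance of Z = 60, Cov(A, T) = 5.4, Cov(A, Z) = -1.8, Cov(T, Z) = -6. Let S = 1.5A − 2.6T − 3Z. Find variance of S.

variance of S = 552.135

variance of S = a²·variance of A + b²·variance of T + c²·variance of Z + 2ab·Cov(A, T) + 2ac·Cov(A, Z) + 2bc·Cov(T, Z), with a = 1.5, b = -2.6, c = -3.
= 111.375 + 20.28 + 540 + (-42.12) + 16.2 + (-93.6)
= 552.135.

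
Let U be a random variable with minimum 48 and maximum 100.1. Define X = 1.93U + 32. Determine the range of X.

Range(X) = 100.553

Range of U = 100.1 − 48 = 52.1.
Range(X) = |a|·Range(U) = |1.93|·52.1 = 100.553.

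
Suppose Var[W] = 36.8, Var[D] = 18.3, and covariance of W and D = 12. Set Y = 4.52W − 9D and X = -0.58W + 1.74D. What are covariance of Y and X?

By bilinearity, covariance of Y and X = ac·Var[W] + bd·Var[D] + (ad+bc)·covariance of W and D, with a=4.52, b=-9, c=-0.58, d=1.74.
ac·Var[W] = 4.52·(-0.58)·36.8 = -96.47488
bd·Var[D] = (-9)·1.74·18.3 = -286.578
(ad+bc)·covariance of W and D = (13.0848)·12 = 157.0176
covariance of Y and X = -96.47488 + (-286.578) + 157.0176 = -226.03528.

covariance of Y and X = -226.03528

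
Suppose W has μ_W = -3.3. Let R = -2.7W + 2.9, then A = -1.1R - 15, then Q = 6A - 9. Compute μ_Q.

μ_Q = -176.946

μ_R = (-2.7)·(-3.3) + 2.9 = 11.81.
μ_A = (-1.1)·11.81 + (-15) = -27.991.
μ_Q = 6·(-27.991) + (-9) = -176.946.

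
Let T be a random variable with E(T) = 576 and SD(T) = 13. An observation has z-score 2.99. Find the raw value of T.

T = 614.87

T = E(T) + z·SD(T) = 576 + 2.99·13 = 614.87.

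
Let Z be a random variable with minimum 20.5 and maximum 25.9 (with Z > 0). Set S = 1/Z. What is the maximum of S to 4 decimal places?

1/Z is decreasing on this domain, so max(S) comes from min(Z) = 20.5: max(S) = 1/(20.5) ≈ 0.0488.

max(S) = 0.0488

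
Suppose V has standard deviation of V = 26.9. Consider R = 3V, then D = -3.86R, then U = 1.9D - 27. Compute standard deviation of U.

standard deviation of U = 591.8538

standard deviation of R = |3|·26.9 = 80.7.
standard deviation of D = |-3.86|·80.7 = 311.502.
standard deviation of U = |1.9|·311.502 = 591.8538.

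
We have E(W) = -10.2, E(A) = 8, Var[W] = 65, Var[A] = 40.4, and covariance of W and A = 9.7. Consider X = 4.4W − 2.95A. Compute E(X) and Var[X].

E(X) = -68.48, Var[X] = 1358.169

E(X) = 4.4·E(W) + (-2.95)·E(A) = 4.4·(-10.2) + (-2.95)·8 = -68.48.
Var[X] = a²·Var[W] + b²·Var[A] + 2ab·covariance of W and A with a = 4.4, b = -2.95.
= 4.4²·65 + (-2.95)²·40.4 + 2·4.4·(-2.95)·9.7
= 1258.4 + 351.581 + (-251.812) = 1358.169.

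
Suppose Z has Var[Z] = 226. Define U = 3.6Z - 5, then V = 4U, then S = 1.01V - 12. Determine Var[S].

Var[S] = 47805.313536

Var[U] = 3.6²·226 = 2928.96.
Var[V] = 4²·2928.96 = 46863.36.
Var[S] = 1.01²·46863.36 = 47805.313536.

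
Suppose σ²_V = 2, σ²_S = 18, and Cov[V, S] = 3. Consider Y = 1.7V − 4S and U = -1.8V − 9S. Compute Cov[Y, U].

Cov[Y, U] = 617.58

By bilinearity, Cov[Y, U] = ac·σ²_V + bd·σ²_S + (ad+bc)·Cov[V, S], with a=1.7, b=-4, c=-1.8, d=-9.
ac·σ²_V = 1.7·(-1.8)·2 = -6.12
bd·σ²_S = (-4)·(-9)·18 = 648
(ad+bc)·Cov[V, S] = (-8.1)·3 = -24.3
Cov[Y, U] = -6.12 + 648 + (-24.3) = 617.58.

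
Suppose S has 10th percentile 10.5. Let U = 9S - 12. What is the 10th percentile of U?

Since a = 9 > 0 the transformation is increasing, so the 10th percentile of U = a·(P_{10} of S) + b = 9·10.5 + (-12) = 82.5.

10th percentile of U = 82.5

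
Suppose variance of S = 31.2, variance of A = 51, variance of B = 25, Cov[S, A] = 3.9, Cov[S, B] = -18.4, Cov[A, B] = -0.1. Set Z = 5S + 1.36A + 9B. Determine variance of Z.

variance of Z = a²·variance of S + b²·variance of A + c²·variance of B + 2ab·Cov[S, A] + 2ac·Cov[S, B] + 2bc·Cov[A, B], with a = 5, b = 1.36, c = 9.
= 780 + 94.3296 + 2025 + 53.04 + (-1656) + (-2.448)
= 1293.9216.

variance of Z = 1293.9216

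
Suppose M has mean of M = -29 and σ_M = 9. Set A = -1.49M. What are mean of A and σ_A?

A = -1.49M is linear with a = -1.49, b = 0.
mean of A = a·mean of M + b = (-1.49)·(-29) = 43.21.
σ_A = |a|·σ_M = |-1.49|·9 = 13.41.

mean of A = 43.21, σ_A = 13.41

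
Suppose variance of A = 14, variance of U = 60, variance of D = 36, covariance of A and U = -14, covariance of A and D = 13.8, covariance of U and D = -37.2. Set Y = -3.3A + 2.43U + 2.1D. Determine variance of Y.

variance of Y = a²·variance of A + b²·variance of U + c²·variance of D + 2ab·covariance of A and U + 2ac·covariance of A and D + 2bc·covariance of U and D, with a = -3.3, b = 2.43, c = 2.1.
= 152.46 + 354.294 + 158.76 + 224.532 + (-191.268) + (-379.6632)
= 319.1148.

variance of Y = 319.1148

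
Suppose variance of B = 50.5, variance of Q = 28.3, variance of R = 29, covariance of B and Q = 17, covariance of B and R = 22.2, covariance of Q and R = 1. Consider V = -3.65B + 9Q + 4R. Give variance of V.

variance of V = 1735.94625

variance of V = a²·variance of B + b²·variance of Q + c²·variance of R + 2ab·covariance of B and Q + 2ac·covariance of B and R + 2bc·covariance of Q and R, with a = -3.65, b = 9, c = 4.
= 672.78625 + 2292.3 + 464 + (-1116.9) + (-648.24) + 72
= 1735.94625.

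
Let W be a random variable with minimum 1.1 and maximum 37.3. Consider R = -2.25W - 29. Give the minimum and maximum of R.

min(R) = -112.925, max(R) = -31.475

a = -2.25 < 0, so order reverses: min(R) = a·max(W)+b = (-2.25)·37.3 + (-29) = -112.925; max(R) = a·min(W)+b = (-2.25)·1.1 + (-29) = -31.475.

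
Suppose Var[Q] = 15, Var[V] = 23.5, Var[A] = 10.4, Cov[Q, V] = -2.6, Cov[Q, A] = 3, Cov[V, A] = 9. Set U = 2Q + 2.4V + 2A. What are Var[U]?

Var[U] = a²·Var[Q] + b²·Var[V] + c²·Var[A] + 2ab·Cov[Q, V] + 2ac·Cov[Q, A] + 2bc·Cov[V, A], with a = 2, b = 2.4, c = 2.
= 60 + 135.36 + 41.6 + (-24.96) + 24 + 86.4
= 322.4.

Var[U] = 322.4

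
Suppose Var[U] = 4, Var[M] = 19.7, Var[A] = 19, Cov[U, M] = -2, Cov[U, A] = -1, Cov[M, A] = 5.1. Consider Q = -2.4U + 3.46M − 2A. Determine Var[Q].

Var[Q] = 287.91252

Var[Q] = a²·Var[U] + b²·Var[M] + c²·Var[A] + 2ab·Cov[U, M] + 2ac·Cov[U, A] + 2bc·Cov[M, A], with a = -2.4, b = 3.46, c = -2.
= 23.04 + 235.84052 + 76 + 33.216 + (-9.6) + (-70.584)
= 287.91252.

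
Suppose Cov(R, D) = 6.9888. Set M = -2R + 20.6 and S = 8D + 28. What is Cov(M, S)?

Cov(M, S) = a·c·Cov(R, D) = (-2)·8·6.9888 = -111.8208. Additive constants drop out.

Cov(M, S) = -111.8208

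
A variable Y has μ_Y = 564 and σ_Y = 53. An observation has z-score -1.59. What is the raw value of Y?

Y = 479.73

Y = μ_Y + z·σ_Y = 564 + (-1.59)·53 = 479.73.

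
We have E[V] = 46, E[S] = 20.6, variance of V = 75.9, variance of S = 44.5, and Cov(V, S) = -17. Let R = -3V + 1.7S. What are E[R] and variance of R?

E[R] = (-3)·E[V] + 1.7·E[S] = (-3)·46 + 1.7·20.6 = -102.98.
variance of R = a²·variance of V + b²·variance of S + 2ab·Cov(V, S) with a = -3, b = 1.7.
= (-3)²·75.9 + 1.7²·44.5 + 2·(-3)·1.7·(-17)
= 683.1 + 128.605 + 173.4 = 985.105.

E[R] = -102.98, variance of R = 985.105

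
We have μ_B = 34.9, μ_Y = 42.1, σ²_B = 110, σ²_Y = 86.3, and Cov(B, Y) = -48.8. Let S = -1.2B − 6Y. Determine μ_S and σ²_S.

μ_S = (-1.2)·μ_B + (-6)·μ_Y = (-1.2)·34.9 + (-6)·42.1 = -294.48.
σ²_S = a²·σ²_B + b²·σ²_Y + 2ab·Cov(B, Y) with a = -1.2, b = -6.
= (-1.2)²·110 + (-6)²·86.3 + 2·(-1.2)·(-6)·(-48.8)
= 158.4 + 3106.8 + (-702.72) = 2562.48.

μ_S = -294.48, σ²_S = 2562.48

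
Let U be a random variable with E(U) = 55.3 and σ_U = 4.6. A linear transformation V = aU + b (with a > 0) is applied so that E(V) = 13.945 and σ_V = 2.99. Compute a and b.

σ_V = a·σ_U (a > 0), so a = 2.99/4.6 = 0.65.
E(V) = a·E(U) + b, so b = 13.945 − 0.65·55.3 = -22.

a = 0.65, b = -22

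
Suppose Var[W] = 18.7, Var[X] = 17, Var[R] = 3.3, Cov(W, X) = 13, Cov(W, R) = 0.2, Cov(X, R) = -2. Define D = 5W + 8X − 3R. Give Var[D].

Var[D] = a²·Var[W] + b²·Var[X] + c²·Var[R] + 2ab·Cov(W, X) + 2ac·Cov(W, R) + 2bc·Cov(X, R), with a = 5, b = 8, c = -3.
= 467.5 + 1088 + 29.7 + 1040 + (-6) + 96
= 2715.2.

Var[D] = 2715.2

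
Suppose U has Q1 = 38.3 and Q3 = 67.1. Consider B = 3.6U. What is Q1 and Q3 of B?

Q1(B) = 137.88, Q3(B) = 241.56

a = 3.6 > 0: Q1(B) = a·Q1(U)+b = 137.88, Q3(B) = a·Q3(U)+b = 241.56.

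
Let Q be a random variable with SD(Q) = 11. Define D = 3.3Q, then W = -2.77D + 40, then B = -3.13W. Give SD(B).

SD(D) = |3.3|·11 = 36.3.
SD(W) = |-2.77|·36.3 = 100.551.
SD(B) = |-3.13|·100.551 = 314.72463.

SD(B) = 314.72463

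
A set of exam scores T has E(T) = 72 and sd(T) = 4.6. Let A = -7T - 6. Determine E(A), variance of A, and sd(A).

A = -7T - 6 is linear with a = -7, b = -6.
E(A) = a·E(T) + b = (-7)·72 + (-6) = -510.
variance of T = 4.6² = 21.16.
variance of A = a²·variance of T = (-7)²·21.16 = 1036.84 (the additive constant -6 does not affect variance).
sd(A) = |a|·sd(T) = |-7|·4.6 = 32.2.

E(A) = -510, variance of A = 1036.84, sd(A) = 32.2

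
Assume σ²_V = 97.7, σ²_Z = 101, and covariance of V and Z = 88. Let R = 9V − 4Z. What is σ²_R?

σ²_R = a²·σ²_V + b²·σ²_Z + 2ab·covariance of V and Z with a = 9, b = -4.
= 9²·97.7 + (-4)²·101 + 2·9·(-4)·88
= 7913.7 + 1616 + (-6336) = 3193.7.

σ²_R = 3193.7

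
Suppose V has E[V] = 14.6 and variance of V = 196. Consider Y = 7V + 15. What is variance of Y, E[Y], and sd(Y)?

Y = 7V + 15 is linear with a = 7, b = 15.
variance of Y = a²·variance of V = 7²·196 = 9604 (the additive constant 15 does not affect variance).
E[Y] = a·E[V] + b = 7·14.6 + 15 = 117.2.
sd(V) = √196 = 14.
sd(Y) = |a|·sd(V) = |7|·14 = 98.

variance of Y = 9604, E[Y] = 117.2, sd(Y) = 98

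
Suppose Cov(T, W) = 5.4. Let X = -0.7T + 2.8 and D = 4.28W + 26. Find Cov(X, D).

Cov(X, D) = -16.1784

Cov(X, D) = a·c·Cov(T, W) = (-0.7)·4.28·5.4 = -16.1784. Additive constants drop out.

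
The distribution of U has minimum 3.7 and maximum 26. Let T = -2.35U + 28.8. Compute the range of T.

Range of U = 26 − 3.7 = 22.3.
Range(T) = |a|·Range(U) = |-2.35|·22.3 = 52.405.

Range(T) = 52.405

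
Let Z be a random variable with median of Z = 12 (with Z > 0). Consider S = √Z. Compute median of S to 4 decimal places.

median of S = 3.4641

√Z is monotone on this domain, so median of S = √(12) ≈ 3.4641.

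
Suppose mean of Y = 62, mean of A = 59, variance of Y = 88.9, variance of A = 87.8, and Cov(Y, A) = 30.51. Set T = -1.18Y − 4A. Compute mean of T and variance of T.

mean of T = -309.16, variance of T = 1816.59876

mean of T = (-1.18)·mean of Y + (-4)·mean of A = (-1.18)·62 + (-4)·59 = -309.16.
variance of T = a²·variance of Y + b²·variance of A + 2ab·Cov(Y, A) with a = -1.18, b = -4.
= (-1.18)²·88.9 + (-4)²·87.8 + 2·(-1.18)·(-4)·30.51
= 123.78436 + 1404.8 + 288.0144 = 1816.59876.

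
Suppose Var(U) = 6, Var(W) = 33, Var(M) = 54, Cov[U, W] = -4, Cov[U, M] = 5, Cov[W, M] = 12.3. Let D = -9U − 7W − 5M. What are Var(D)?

Var(D) = a²·Var(U) + b²·Var(W) + c²·Var(M) + 2ab·Cov[U, W] + 2ac·Cov[U, M] + 2bc·Cov[W, M], with a = -9, b = -7, c = -5.
= 486 + 1617 + 1350 + (-504) + 450 + 861
= 4260.

Var(D) = 4260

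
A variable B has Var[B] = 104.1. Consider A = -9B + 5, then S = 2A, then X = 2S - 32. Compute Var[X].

Var[A] = (-9)²·104.1 = 8432.1.
Var[S] = 2²·8432.1 = 33728.4.
Var[X] = 2²·33728.4 = 134913.6.

Var[X] = 134913.6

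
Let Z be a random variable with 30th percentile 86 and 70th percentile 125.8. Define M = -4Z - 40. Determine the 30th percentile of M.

30th percentile of M = -543.2

Since a = -4 < 0 the transformation is decreasing, reversing order: the 30th percentile of M corresponds to the 70th percentile of Z.
So P_{30}(M) = a·P_{70}(Z) + b = (-4)·125.8 + (-40) = -543.2.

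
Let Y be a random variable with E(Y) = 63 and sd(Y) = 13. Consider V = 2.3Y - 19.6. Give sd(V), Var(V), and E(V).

sd(V) = 29.9, Var(V) = 894.01, E(V) = 125.3

V = 2.3Y - 19.6 is linear with a = 2.3, b = -19.6.
sd(V) = |a|·sd(Y) = |2.3|·13 = 29.9.
Var(Y) = 13² = 169.
Var(V) = a²·Var(Y) = 2.3²·169 = 894.01 (the additive constant -19.6 does not affect variance).
E(V) = a·E(Y) + b = 2.3·63 + (-19.6) = 125.3.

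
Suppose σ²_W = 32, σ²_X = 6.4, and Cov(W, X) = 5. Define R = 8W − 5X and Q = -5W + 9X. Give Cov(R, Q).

By bilinearity, Cov(R, Q) = ac·σ²_W + bd·σ²_X + (ad+bc)·Cov(W, X), with a=8, b=-5, c=-5, d=9.
ac·σ²_W = 8·(-5)·32 = -1280
bd·σ²_X = (-5)·9·6.4 = -288
(ad+bc)·Cov(W, X) = (97)·5 = 485
Cov(R, Q) = -1280 + (-288) + 485 = -1083.

Cov(R, Q) = -1083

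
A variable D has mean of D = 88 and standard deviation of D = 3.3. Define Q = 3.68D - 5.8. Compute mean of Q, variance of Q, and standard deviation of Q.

Q = 3.68D - 5.8 is linear with a = 3.68, b = -5.8.
mean of Q = a·mean of D + b = 3.68·88 + (-5.8) = 318.04.
variance of D = 3.3² = 10.89.
variance of Q = a²·variance of D = 3.68²·10.89 = 147.476736 (the additive constant -5.8 does not affect variance).
standard deviation of Q = |a|·standard deviation of D = |3.68|·3.3 = 12.144.

mean of Q = 318.04, variance of Q = 147.476736, standard deviation of Q = 12.144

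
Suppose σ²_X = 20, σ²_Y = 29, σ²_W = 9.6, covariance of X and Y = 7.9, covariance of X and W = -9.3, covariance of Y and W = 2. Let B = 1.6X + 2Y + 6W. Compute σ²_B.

σ²_B = a²·σ²_X + b²·σ²_Y + c²·σ²_W + 2ab·covariance of X and Y + 2ac·covariance of X and W + 2bc·covariance of Y and W, with a = 1.6, b = 2, c = 6.
= 51.2 + 116 + 345.6 + 50.56 + (-178.56) + 48
= 432.8.

σ²_B = 432.8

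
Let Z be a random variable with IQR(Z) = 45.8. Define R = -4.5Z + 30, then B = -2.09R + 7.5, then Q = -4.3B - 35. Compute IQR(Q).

IQR(Q) = 1852.2207

IQR(R) = |-4.5|·45.8 = 206.1.
IQR(B) = |-2.09|·206.1 = 430.749.
IQR(Q) = |-4.3|·430.749 = 1852.2207.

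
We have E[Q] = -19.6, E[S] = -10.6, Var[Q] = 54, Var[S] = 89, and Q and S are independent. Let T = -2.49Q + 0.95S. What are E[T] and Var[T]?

E[T] = (-2.49)·E[Q] + 0.95·E[S] = (-2.49)·(-19.6) + 0.95·(-10.6) = 38.734.
Var[T] = a²·Var[Q] + b²·Var[S] + 2ab·covariance of Q and S with a = -2.49, b = 0.95.
Independence gives covariance of Q and S = 0.
= (-2.49)²·54 + 0.95²·89 + 2·(-2.49)·0.95·0
= 334.8054 + 80.3225 + 0 = 415.1279.

E[T] = 38.734, Var[T] = 415.1279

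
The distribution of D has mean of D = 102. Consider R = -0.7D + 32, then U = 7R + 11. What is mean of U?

mean of R = (-0.7)·102 + 32 = -39.4.
mean of U = 7·(-39.4) + 11 = -264.8.

mean of U = -264.8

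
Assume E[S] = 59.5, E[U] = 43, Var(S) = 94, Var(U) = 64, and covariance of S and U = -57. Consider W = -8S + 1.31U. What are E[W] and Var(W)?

E[W] = -419.67, Var(W) = 7320.5504

E[W] = (-8)·E[S] + 1.31·E[U] = (-8)·59.5 + 1.31·43 = -419.67.
Var(W) = a²·Var(S) + b²·Var(U) + 2ab·covariance of S and U with a = -8, b = 1.31.
= (-8)²·94 + 1.31²·64 + 2·(-8)·1.31·(-57)
= 6016 + 109.8304 + 1194.72 = 7320.5504.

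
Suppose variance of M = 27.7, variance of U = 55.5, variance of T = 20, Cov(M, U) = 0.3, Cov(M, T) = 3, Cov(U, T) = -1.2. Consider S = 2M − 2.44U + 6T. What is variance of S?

variance of S = 1265.4328

variance of S = a²·variance of M + b²·variance of U + c²·variance of T + 2ab·Cov(M, U) + 2ac·Cov(M, T) + 2bc·Cov(U, T), with a = 2, b = -2.44, c = 6.
= 110.8 + 330.4248 + 720 + (-2.928) + 72 + 35.136
= 1265.4328.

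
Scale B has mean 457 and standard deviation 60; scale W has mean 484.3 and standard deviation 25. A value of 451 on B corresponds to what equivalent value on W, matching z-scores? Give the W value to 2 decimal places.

z = (451 − 457)/60 = -0.1.
W = 484.3 + z·25 = 484.3 + (451 − 457)·25/60 = 481.80.

W = 481.80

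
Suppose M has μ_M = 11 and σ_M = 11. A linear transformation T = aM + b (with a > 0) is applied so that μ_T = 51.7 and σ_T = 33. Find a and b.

a = 3, b = 18.7

σ_T = a·σ_M (a > 0), so a = 33/11 = 3.
μ_T = a·μ_M + b, so b = 51.7 − 3·11 = 18.7.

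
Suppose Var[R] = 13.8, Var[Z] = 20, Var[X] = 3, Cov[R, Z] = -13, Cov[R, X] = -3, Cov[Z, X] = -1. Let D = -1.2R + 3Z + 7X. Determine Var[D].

Var[D] = a²·Var[R] + b²·Var[Z] + c²·Var[X] + 2ab·Cov[R, Z] + 2ac·Cov[R, X] + 2bc·Cov[Z, X], with a = -1.2, b = 3, c = 7.
= 19.872 + 180 + 147 + 93.6 + 50.4 + (-42)
= 448.872.

Var[D] = 448.872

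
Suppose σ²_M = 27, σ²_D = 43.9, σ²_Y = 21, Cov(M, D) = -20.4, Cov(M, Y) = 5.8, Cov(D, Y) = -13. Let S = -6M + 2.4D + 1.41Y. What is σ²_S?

σ²_S = a²·σ²_M + b²·σ²_D + c²·σ²_Y + 2ab·Cov(M, D) + 2ac·Cov(M, Y) + 2bc·Cov(D, Y), with a = -6, b = 2.4, c = 1.41.
= 972 + 252.864 + 41.7501 + 587.52 + (-98.136) + (-87.984)
= 1668.0141.

σ²_S = 1668.0141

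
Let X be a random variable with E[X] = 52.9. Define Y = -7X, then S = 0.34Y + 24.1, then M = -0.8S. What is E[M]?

E[M] = 81.4416

E[Y] = (-7)·52.9 = -370.3.
E[S] = 0.34·(-370.3) + 24.1 = -101.802.
E[M] = (-0.8)·(-101.802) = 81.4416.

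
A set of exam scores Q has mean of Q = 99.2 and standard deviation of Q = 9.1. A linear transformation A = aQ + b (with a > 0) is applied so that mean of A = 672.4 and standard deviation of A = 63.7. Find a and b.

a = 7, b = -22

standard deviation of A = a·standard deviation of Q (a > 0), so a = 63.7/9.1 = 7.
mean of A = a·mean of Q + b, so b = 672.4 − 7·99.2 = -22.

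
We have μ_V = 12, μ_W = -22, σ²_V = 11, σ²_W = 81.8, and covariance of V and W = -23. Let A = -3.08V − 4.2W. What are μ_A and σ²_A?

μ_A = 55.44, σ²_A = 952.2464

μ_A = (-3.08)·μ_V + (-4.2)·μ_W = (-3.08)·12 + (-4.2)·(-22) = 55.44.
σ²_A = a²·σ²_V + b²·σ²_W + 2ab·covariance of V and W with a = -3.08, b = -4.2.
= (-3.08)²·11 + (-4.2)²·81.8 + 2·(-3.08)·(-4.2)·(-23)
= 104.3504 + 1442.952 + (-595.056) = 952.2464.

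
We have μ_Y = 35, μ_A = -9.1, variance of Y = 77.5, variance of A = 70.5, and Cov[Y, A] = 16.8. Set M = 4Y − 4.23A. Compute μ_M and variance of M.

μ_M = 178.493, variance of M = 1932.93745

μ_M = 4·μ_Y + (-4.23)·μ_A = 4·35 + (-4.23)·(-9.1) = 178.493.
variance of M = a²·variance of Y + b²·variance of A + 2ab·Cov[Y, A] with a = 4, b = -4.23.
= 4²·77.5 + (-4.23)²·70.5 + 2·4·(-4.23)·16.8
= 1240 + 1261.44945 + (-568.512) = 1932.93745.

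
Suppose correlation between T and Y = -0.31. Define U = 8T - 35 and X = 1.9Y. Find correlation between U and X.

correlation between U and X = -0.31

Linear rescalings preserve correlation up to sign; here the slopes 8 and 1.9 have the same sign, so correlation between U and X = correlation between T and Y = -0.31.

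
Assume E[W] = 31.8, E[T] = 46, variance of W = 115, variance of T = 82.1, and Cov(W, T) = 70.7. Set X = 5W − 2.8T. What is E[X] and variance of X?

E[X] = 30.2, variance of X = 1539.064

E[X] = 5·E[W] + (-2.8)·E[T] = 5·31.8 + (-2.8)·46 = 30.2.
variance of X = a²·variance of W + b²·variance of T + 2ab·Cov(W, T) with a = 5, b = -2.8.
= 5²·115 + (-2.8)²·82.1 + 2·5·(-2.8)·70.7
= 2875 + 643.664 + (-1979.6) = 1539.064.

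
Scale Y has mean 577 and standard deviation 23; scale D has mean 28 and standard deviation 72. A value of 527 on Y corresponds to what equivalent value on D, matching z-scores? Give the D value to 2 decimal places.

D = -128.52

z = (527 − 577)/23 ≈ -2.1739.
D = 28 + z·72 = 28 + (527 − 577)·72/23 ≈ -128.52.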